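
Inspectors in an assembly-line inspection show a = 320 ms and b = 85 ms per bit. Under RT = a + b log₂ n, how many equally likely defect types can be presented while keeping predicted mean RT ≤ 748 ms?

Information budget: (748 − 320)/85 = 5.0353 bits, so n ≤ 2^5.0353 = 32.793 → at most 32.

32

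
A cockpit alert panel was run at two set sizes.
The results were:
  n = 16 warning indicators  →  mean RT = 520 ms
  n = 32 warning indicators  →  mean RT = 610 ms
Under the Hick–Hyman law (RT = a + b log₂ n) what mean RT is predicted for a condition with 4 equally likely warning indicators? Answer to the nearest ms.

340 ms

With log₂ n on the abscissa the relation is linear; from the two conditions:
  b = (610 − 520) / (log₂ 32 − log₂ 16) = 90 / (5 − 4) = 90 ms/bit
  a = 520 − 90 × 4 = 160 ms
Then RT(4) = 160 + 90 × log₂ 4 = 160 + 90 × 2 ≈ 340.000 ms.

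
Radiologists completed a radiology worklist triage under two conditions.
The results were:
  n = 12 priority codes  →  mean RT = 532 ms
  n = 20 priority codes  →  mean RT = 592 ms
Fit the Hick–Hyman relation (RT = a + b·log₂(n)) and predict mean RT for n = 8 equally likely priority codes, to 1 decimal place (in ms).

Fit slope and intercept:
  b = (592 − 532) / (log₂ 20 − log₂ 12) = 60 / (4.3219 − 3.5850) = 81.415 ms/bit
  a = 532 − 81.415 × 3.5850 = 240.131 ms
Then RT(8) = 240.131 + 81.415 × log₂ 8 = 240.131 + 81.415 × 3 ≈ 484.375 ms.

484.4 ms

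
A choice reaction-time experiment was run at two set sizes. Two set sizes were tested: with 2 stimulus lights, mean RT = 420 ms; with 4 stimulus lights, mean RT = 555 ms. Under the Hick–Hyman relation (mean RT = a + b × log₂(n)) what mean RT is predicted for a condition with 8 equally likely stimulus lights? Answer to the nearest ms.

690 ms

Fit slope and intercept:
  b = (555 − 420) / (log₂ 4 − log₂ 2) = 135 / (2 − 1) = 135 ms/bit
  a = 420 − 135 × 1 = 285 ms
Then RT(8) = 285 + 135 × log₂ 8 = 285 + 135 × 3 ≈ 690.000 ms.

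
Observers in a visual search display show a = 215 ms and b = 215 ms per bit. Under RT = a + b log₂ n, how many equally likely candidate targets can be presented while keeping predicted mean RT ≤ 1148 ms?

Information budget: (1148 − 215)/215 = 4.3395 bits, so n ≤ 2^4.3395 = 20.246 → at most 20.

20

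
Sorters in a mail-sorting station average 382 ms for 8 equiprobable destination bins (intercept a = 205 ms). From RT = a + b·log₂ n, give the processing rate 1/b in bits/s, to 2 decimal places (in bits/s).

16.95 bits/s

b = (382 − 205)/log₂ 8 = 177/3 = 59.000 ms per bit = 0.05900 s/bit; the reciprocal is 16.949 bits/s.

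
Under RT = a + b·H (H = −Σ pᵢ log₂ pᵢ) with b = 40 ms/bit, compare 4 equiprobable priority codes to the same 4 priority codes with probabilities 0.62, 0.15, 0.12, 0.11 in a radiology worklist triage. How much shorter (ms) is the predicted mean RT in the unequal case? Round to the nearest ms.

18 ms

The RT saving is b·ΔH. Equiprobable H₀ = log₂(4) = 2.0000 bits; with the given probabilities H = 1.5555 bits.
b·(H₀ − H) = 40 × (2.0000 − 1.5555) = 17.78 ms.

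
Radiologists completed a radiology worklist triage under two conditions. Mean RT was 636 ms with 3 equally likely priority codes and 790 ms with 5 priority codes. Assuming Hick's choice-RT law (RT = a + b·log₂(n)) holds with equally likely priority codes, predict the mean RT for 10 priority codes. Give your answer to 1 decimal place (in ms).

999.0 ms

With log₂ n on the abscissa the relation is linear; from the two conditions:
  b = (790 − 636) / (log₂ 5 − log₂ 3) = 154 / (2.3219 − 1.5850) = 208.965 ms/bit
  a = 636 − 208.965 × 1.5850 = 304.798 ms
Then RT(10) = 304.798 + 208.965 × log₂ 10 = 304.798 + 208.965 × 3.3219 ≈ 998.965 ms.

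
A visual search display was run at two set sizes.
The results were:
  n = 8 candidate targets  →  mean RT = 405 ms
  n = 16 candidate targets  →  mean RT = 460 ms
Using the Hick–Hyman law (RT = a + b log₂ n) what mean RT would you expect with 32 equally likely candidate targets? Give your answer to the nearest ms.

515 ms

Fit slope and intercept:
  b = (460 − 405) / (log₂ 16 − log₂ 8) = 55 / (4 − 3) = 55 ms/bit
  a = 405 − 55 × 3 = 240 ms
Then RT(32) = 240 + 55 × log₂ 32 = 240 + 55 × 5 ≈ 515.000 ms.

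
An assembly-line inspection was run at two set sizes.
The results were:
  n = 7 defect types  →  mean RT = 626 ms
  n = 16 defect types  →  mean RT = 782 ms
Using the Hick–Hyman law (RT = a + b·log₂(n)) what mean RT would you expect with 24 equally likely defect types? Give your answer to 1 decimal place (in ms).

Fit slope and intercept:
  b = (782 − 626) / (log₂ 16 − log₂ 7) = 156 / (4 − 2.8074) = 130.802 ms/bit
  a = 626 − 130.802 × 2.8074 = 258.793 ms
Then RT(24) = 258.793 + 130.802 × log₂ 24 = 258.793 + 130.802 × 4.5850 ≈ 858.514 ms.

858.5 ms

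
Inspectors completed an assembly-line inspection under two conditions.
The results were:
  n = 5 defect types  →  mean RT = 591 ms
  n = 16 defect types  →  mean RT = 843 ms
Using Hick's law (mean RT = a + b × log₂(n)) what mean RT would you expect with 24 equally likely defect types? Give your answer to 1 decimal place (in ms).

930.8 ms

RT is linear in log₂ n, so two points fix the line:
  b = (843 − 591) / (log₂ 16 − log₂ 5) = 252 / (4 − 2.3219) = 150.172 ms/bit
  a = 591 − 150.172 × 2.3219 = 242.311 ms
Then RT(24) = 242.311 + 150.172 × log₂ 24 = 242.311 + 150.172 × 4.5850 ≈ 930.845 ms.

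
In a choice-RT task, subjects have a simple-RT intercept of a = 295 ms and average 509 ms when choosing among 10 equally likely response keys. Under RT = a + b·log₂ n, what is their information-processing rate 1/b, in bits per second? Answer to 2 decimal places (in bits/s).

b = (509 − 295)/log₂ 10 = 214/3.3219 = 64.420 ms per bit = 0.06442 s/bit; the reciprocal is 15.523 bits/s.

15.52 bits/s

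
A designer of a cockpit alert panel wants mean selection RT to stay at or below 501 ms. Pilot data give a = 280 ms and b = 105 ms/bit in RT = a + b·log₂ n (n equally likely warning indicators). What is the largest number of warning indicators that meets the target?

105·log₂ n ≤ 501 − 280 = 221, giving log₂ n ≤ 2.1048 and n ≤ 4.301. The largest whole number is 4.

4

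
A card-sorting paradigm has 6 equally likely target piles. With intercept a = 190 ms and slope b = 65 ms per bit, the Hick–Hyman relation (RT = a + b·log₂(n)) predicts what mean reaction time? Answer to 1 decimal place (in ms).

358.0 ms

log₂(6) = 2.5850 bits, so RT = 190 + 65 × 2.5850 ≈ 358.023 ms.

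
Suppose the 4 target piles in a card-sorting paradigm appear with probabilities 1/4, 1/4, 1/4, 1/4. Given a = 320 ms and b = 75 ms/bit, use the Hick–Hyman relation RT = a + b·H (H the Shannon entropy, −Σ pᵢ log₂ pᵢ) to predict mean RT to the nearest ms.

Each term −pᵢ log₂ pᵢ: 0.25·2 + 0.25·2 + 0.25·2 + 0.25·2; summed, H = 2.000 bits.
Mean RT = a + bH = 320 + 75·2.000 = 470.00 ms.

470 ms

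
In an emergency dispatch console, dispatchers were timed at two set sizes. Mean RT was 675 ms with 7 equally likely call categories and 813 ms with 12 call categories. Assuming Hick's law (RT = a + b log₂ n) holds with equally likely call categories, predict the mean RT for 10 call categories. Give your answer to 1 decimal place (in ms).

766.3 ms

Fit slope and intercept:
  b = (813 − 675) / (log₂ 12 − log₂ 7) = 138 / (3.5850 − 2.8074) = 177.467 ms/bit
  a = 675 − 177.467 × 2.8074 = 176.786 ms
Then RT(10) = 176.786 + 177.467 × log₂ 10 = 176.786 + 177.467 × 3.3219 ≈ 766.320 ms.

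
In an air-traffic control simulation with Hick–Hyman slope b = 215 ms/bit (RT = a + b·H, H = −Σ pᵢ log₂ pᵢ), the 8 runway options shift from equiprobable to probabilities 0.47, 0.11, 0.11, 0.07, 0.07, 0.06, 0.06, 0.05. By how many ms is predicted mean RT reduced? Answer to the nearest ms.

Equiprobable entropy H₀ = log₂ 8 = 3.0000 bits.
Skewed entropy H = −Σ pᵢ log₂ pᵢ = 2.4528 bits.
ΔRT = b·(H₀ − H) = 215 × 0.5472 = 117.65 ms.

118 ms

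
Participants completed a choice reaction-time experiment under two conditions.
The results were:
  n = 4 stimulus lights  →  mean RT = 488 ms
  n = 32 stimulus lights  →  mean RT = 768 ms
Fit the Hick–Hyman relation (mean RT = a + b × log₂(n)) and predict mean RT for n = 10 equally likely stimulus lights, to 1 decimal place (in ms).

With log₂ n on the abscissa the relation is linear; from the two conditions:
  b = (768 − 488) / (log₂ 32 − log₂ 4) = 280 / (5 − 2) = 93.333 ms/bit
  a = 488 − 93.333 × 2 = 301.333 ms
Then RT(10) = 301.333 + 93.333 × log₂ 10 = 301.333 + 93.333 × 3.3219 ≈ 611.380 ms.

611.4 ms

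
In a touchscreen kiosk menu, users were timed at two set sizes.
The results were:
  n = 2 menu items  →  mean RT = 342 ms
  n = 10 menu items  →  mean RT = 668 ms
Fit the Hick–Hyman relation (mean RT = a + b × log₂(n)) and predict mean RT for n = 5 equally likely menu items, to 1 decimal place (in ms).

With log₂ n on the abscissa the relation is linear; from the two conditions:
  b = (668 − 342) / (log₂ 10 − log₂ 2) = 326 / (3.3219 − 1) = 140.401 ms/bit
  a = 342 − 140.401 × 1 = 201.599 ms
Then RT(5) = 201.599 + 140.401 × log₂ 5 = 201.599 + 140.401 × 2.3219 ≈ 527.599 ms.

527.6 ms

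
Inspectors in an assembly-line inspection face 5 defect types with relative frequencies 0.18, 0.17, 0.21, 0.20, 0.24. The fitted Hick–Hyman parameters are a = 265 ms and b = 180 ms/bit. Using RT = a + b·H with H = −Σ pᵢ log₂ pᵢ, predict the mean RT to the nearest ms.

681 ms

H = 0.18·log₂(1/0.18) + 0.17·log₂(1/0.17) + 0.21·log₂(1/0.21) + 0.20·log₂(1/0.20) + 0.24·log₂(1/0.24) = 2.3112 bits.
RT = 265 + 180 × 2.3112 = 681.02 ms.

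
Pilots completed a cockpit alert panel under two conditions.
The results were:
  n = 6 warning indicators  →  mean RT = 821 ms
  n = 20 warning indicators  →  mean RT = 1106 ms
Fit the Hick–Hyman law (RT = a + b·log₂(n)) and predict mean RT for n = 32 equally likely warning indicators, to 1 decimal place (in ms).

1217.3 ms

With log₂ n on the abscissa the relation is linear; from the two conditions:
  b = (1106 − 821) / (log₂ 20 − log₂ 6) = 285 / (4.3219 − 2.5850) = 164.079 ms/bit
  a = 821 − 164.079 × 2.5850 = 396.861 ms
Then RT(32) = 396.861 + 164.079 × log₂ 32 = 396.861 + 164.079 × 5 ≈ 1217.258 ms.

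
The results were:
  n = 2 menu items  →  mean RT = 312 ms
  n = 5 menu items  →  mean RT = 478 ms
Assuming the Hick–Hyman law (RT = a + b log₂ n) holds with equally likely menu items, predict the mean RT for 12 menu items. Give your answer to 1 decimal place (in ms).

636.6 ms

With log₂ n on the abscissa the relation is linear; from the two conditions:
  b = (478 − 312) / (log₂ 5 − log₂ 2) = 166 / (2.3219 − 1) = 125.574 ms/bit
  a = 312 − 125.574 × 1 = 186.426 ms
Then RT(12) = 186.426 + 125.574 × log₂ 12 = 186.426 + 125.574 × 3.5850 ≈ 636.604 ms.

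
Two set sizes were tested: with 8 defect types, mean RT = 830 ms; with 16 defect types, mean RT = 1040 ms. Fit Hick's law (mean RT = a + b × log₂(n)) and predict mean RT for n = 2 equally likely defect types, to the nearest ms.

With log₂ n on the abscissa the relation is linear; from the two conditions:
  b = (1040 − 830) / (log₂ 16 − log₂ 8) = 210 / (4 − 3) = 210 ms/bit
  a = 830 − 210 × 3 = 200 ms
Then RT(2) = 200 + 210 × log₂ 2 = 200 + 210 × 1 ≈ 410.000 ms.

410 ms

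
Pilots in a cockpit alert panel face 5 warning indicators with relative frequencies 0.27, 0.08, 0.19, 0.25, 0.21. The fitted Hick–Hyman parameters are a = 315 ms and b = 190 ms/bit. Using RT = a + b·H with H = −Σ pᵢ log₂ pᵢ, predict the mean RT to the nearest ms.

739 ms

Entropy contributions −pᵢ log₂ pᵢ: 0.5100, 0.2915, 0.4552, 0.5000, 0.4728; sum H = 2.2296 bits.
RT = a + bH = 315 + 190·2.2296 = 738.62 ms.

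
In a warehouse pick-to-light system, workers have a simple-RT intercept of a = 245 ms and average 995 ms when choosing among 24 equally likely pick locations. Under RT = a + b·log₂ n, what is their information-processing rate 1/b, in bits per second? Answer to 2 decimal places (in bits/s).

Choice component = 995 − 245 = 750 ms over log₂(24) = 4.5850 bits.
b = 750 / 4.5850 = 163.578 ms/bit, so 1/b = 6.113 bits/s.

6.11 bits/s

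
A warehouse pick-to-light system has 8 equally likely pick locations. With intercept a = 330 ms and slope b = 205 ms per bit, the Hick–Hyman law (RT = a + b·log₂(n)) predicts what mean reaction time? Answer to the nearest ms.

945 ms

log₂(8) = 3 bits, so RT = 330 + 205 × 3 ≈ 945.000 ms.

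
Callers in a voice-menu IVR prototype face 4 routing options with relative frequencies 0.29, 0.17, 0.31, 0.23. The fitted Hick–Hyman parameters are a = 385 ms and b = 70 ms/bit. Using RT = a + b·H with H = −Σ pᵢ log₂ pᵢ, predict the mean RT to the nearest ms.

H = 0.29·log₂(1/0.29) + 0.17·log₂(1/0.17) + 0.31·log₂(1/0.31) + 0.23·log₂(1/0.23) = 1.9640 bits.
RT = 385 + 70 × 1.9640 = 522.48 ms.

522 ms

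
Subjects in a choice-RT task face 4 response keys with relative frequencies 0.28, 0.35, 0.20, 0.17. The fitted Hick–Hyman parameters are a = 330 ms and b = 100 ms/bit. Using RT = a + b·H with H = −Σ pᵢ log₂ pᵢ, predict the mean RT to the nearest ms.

Entropy contributions −pᵢ log₂ pᵢ: 0.5142, 0.5301, 0.4644, 0.4346; sum H = 1.9433 bits.
RT = a + bH = 330 + 100·1.9433 = 524.33 ms.

524 ms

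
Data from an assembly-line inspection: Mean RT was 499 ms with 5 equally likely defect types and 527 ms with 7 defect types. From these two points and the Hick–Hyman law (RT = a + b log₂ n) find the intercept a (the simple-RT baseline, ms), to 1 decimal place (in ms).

365.1 ms

b = (RT₂ − RT₁)/(log₂ n₂ − log₂ n₁) = (527 − 499)/(2.8074 − 2.3219) = 57.681 ms/bit.
Intercept: a = 499 − 57.681·log₂(5) = 365.068 ms.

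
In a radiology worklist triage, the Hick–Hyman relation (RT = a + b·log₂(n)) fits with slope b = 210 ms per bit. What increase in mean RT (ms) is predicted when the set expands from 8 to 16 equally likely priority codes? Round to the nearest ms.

210 ms

Only the slope matters, since a is common to both: ΔRT = b·log₂(n₂/n₁).
log₂(16) − log₂(8) = log₂(16/8) = log₂(2) = 1.
ΔRT = 210 × 1.0000 = 210.000 ms.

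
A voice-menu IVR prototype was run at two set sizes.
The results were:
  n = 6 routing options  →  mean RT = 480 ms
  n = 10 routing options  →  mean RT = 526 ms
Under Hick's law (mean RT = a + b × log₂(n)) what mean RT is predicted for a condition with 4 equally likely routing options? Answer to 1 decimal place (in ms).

443.5 ms

Fit slope and intercept:
  b = (526 − 480) / (log₂ 10 − log₂ 6) = 46 / (3.3219 − 2.5850) = 62.418 ms/bit
  a = 480 − 62.418 × 2.5850 = 318.652 ms
Then RT(4) = 318.652 + 62.418 × log₂ 4 = 318.652 + 62.418 × 2 ≈ 443.488 ms.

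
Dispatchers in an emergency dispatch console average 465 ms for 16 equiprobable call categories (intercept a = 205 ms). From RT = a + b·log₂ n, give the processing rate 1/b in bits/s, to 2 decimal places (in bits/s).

15.38 bits/s

Choice component = 465 − 205 = 260 ms over log₂(16) = 4 bits.
b = 260 / 4 = 65.000 ms/bit, so 1/b = 15.385 bits/s.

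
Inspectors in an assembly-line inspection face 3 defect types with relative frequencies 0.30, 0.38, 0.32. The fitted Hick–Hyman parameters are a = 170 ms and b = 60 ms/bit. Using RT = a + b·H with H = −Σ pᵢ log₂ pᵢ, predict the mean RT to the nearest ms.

265 ms

Entropy contributions −pᵢ log₂ pᵢ: 0.5211, 0.5305, 0.5260; sum H = 1.5776 bits.
RT = a + bH = 170 + 60·1.5776 = 264.65 ms.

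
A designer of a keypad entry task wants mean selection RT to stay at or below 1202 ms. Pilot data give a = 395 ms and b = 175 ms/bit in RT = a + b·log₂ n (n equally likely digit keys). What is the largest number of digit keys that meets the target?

24

Information budget: (1202 − 395)/175 = 4.6114 bits, so n ≤ 2^4.6114 = 24.444 → at most 24.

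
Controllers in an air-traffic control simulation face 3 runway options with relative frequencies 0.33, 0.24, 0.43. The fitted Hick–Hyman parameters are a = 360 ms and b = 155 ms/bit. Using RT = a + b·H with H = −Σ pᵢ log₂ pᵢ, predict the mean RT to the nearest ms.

600 ms

H = 0.33·log₂(1/0.33) + 0.24·log₂(1/0.24) + 0.43·log₂(1/0.43) = 1.5455 bits.
RT = 360 + 155 × 1.5455 = 599.56 ms.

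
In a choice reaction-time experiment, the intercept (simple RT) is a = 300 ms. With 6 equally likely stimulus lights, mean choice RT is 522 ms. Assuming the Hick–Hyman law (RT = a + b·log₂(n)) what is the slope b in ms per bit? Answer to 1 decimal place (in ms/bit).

b = (522 − 300) / log₂(6) = 222 / 2.5850 = 85.881 ms/bit.

85.9 ms/bit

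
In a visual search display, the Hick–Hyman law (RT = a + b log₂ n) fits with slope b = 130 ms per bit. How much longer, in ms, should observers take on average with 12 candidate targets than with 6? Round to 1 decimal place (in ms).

The intercept a cancels: ΔRT = b·(log₂ n₂ − log₂ n₁) = b·log₂(n₂/n₁).
log₂(12) − log₂(6) = log₂(12/6) = log₂(2) = 1.
ΔRT = 130 × 1.0000 = 130.000 ms.

130.0 ms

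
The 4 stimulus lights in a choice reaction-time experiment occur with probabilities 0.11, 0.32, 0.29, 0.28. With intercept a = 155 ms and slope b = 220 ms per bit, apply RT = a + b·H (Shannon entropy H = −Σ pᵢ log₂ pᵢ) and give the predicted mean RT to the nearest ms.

H = 0.11·log₂(1/0.11) + 0.32·log₂(1/0.32) + 0.29·log₂(1/0.29) + 0.28·log₂(1/0.28) = 1.9084 bits.
RT = 155 + 220 × 1.9084 = 574.86 ms.

575 ms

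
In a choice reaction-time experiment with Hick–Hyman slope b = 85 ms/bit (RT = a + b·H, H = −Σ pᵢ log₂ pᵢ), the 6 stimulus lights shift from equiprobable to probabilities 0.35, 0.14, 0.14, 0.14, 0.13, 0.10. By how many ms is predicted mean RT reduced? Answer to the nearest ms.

13 ms

The RT saving is b·ΔH. Equiprobable H₀ = log₂(6) = 2.5850 bits; with the given probabilities H = 2.4363 bits.
b·(H₀ − H) = 85 × (2.5850 − 2.4363) = 12.64 ms.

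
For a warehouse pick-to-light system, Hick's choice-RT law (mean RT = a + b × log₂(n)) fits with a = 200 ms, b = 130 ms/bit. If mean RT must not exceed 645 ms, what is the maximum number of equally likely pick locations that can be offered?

130·log₂ n ≤ 645 − 200 = 445, giving log₂ n ≤ 3.4231 and n ≤ 10.726. The largest whole number is 10.

10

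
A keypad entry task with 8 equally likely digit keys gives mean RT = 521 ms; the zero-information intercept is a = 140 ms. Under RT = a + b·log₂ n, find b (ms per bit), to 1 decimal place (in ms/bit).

log₂(8) = 3 bits.
b = (RT − a)/log₂ n = (521 − 140) / 3 = 127.000 ms/bit.

127.0 ms/bit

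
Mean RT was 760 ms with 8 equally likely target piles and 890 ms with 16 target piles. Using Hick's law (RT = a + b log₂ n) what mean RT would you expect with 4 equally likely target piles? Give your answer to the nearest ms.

Fit slope and intercept:
  b = (890 − 760) / (log₂ 16 − log₂ 8) = 130 / (4 − 3) = 130 ms/bit
  a = 760 − 130 × 3 = 370 ms
Then RT(4) = 370 + 130 × log₂ 4 = 370 + 130 × 2 ≈ 630.000 ms.

630 ms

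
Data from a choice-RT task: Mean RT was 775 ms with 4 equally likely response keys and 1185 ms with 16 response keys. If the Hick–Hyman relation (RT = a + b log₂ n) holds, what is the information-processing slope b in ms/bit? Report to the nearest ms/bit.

205 ms/bit

The slope on a log₂ axis is (1185 − 775) / (4 − 2) = 205 ms/bit.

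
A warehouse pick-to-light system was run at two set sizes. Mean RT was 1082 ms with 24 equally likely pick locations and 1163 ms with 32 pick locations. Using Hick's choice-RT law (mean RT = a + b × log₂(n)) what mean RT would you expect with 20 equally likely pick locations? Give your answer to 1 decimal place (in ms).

1030.7 ms

Solve the two-equation system in a and b:
  b = (1163 − 1082) / (log₂ 32 − log₂ 24) = 81 / (5 − 4.5850) = 195.163 ms/bit
  a = 1082 − 195.163 × 4.5850 = 187.185 ms
Then RT(20) = 187.185 + 195.163 × log₂ 20 = 187.185 + 195.163 × 4.3219 ≈ 1030.665 ms.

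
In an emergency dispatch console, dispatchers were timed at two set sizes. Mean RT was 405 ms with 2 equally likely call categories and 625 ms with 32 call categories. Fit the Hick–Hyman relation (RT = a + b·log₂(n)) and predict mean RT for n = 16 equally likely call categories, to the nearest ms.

Solve the two-equation system in a and b:
  b = (625 − 405) / (log₂ 32 − log₂ 2) = 220 / (5 − 1) = 55 ms/bit
  a = 405 − 55 × 1 = 350 ms
Then RT(16) = 350 + 55 × log₂ 16 = 350 + 55 × 4 ≈ 570.000 ms.

570 ms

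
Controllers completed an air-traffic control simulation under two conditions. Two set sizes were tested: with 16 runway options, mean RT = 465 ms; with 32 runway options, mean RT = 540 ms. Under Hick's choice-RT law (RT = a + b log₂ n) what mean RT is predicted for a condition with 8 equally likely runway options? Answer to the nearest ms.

390 ms

RT is linear in log₂ n, so two points fix the line:
  b = (540 − 465) / (log₂ 32 − log₂ 16) = 75 / (5 − 4) = 75 ms/bit
  a = 465 − 75 × 4 = 165 ms
Then RT(8) = 165 + 75 × log₂ 8 = 165 + 75 × 3 ≈ 390.000 ms.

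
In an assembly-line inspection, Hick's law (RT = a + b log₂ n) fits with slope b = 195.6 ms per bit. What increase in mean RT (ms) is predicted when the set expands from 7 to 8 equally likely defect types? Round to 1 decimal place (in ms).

The intercept a cancels: ΔRT = b·(log₂ n₂ − log₂ n₁) = b·log₂(n₂/n₁).
log₂(8) − log₂(7) = 3 − 2.8074 = 0.1926.
ΔRT = 195.6 × 0.1926 = 37.681 ms.

37.7 ms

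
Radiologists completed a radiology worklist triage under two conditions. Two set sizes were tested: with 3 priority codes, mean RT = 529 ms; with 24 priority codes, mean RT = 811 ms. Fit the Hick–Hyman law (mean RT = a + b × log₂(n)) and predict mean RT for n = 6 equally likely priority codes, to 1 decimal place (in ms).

RT is linear in log₂ n, so two points fix the line:
  b = (811 − 529) / (log₂ 24 − log₂ 3) = 282 / (4.5850 − 1.5850) = 94.000 ms/bit
  a = 529 − 94.000 × 1.5850 = 380.014 ms
Then RT(6) = 380.014 + 94.000 × log₂ 6 = 380.014 + 94.000 × 2.5850 ≈ 623.000 ms.

623.0 ms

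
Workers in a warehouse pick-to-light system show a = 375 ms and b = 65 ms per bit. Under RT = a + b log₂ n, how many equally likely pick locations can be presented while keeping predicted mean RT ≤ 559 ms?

7

Set 375 + 65·log₂ n ≤ 559 → log₂ n ≤ (559 − 375)/65 = 2.8308.
So n ≤ 2^2.8308 = 7.115; the largest integer n is 7.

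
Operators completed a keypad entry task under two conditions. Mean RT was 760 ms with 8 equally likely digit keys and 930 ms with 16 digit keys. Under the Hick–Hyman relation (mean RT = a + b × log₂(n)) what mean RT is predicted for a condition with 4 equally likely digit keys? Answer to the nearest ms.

With log₂ n on the abscissa the relation is linear; from the two conditions:
  b = (930 − 760) / (log₂ 16 − log₂ 8) = 170 / (4 − 3) = 170 ms/bit
  a = 760 − 170 × 3 = 250 ms
Then RT(4) = 250 + 170 × log₂ 4 = 250 + 170 × 2 ≈ 590.000 ms.

590 ms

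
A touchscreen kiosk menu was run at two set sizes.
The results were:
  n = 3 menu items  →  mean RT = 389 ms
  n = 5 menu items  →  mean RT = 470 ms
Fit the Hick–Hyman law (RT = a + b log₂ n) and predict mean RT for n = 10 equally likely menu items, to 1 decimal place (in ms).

Fit slope and intercept:
  b = (470 − 389) / (log₂ 5 − log₂ 3) = 81 / (2.3219 − 1.5850) = 109.910 ms/bit
  a = 389 − 109.910 × 1.5850 = 214.797 ms
Then RT(10) = 214.797 + 109.910 × log₂ 10 = 214.797 + 109.910 × 3.3219 ≈ 579.910 ms.

579.9 ms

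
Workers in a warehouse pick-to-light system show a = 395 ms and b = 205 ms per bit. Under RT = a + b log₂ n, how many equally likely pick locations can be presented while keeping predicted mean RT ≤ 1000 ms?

Information budget: (1000 − 395)/205 = 2.9512 bits, so n ≤ 2^2.9512 = 7.734 → at most 7.

7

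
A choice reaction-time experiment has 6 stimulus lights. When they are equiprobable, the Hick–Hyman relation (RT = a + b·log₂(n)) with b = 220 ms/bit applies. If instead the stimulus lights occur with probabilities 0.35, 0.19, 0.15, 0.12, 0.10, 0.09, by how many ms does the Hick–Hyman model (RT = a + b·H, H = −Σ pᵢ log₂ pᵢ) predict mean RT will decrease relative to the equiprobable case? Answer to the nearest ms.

39 ms

Equiprobable entropy H₀ = log₂ 6 = 2.5850 bits.
Skewed entropy H = −Σ pᵢ log₂ pᵢ = 2.4078 bits.
ΔRT = b·(H₀ − H) = 220 × 0.1772 = 38.98 ms.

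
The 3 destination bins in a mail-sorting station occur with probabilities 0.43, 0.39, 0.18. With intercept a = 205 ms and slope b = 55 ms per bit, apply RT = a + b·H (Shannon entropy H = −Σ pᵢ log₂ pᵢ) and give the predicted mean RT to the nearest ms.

Entropy contributions −pᵢ log₂ pᵢ: 0.5236, 0.5298, 0.4453; sum H = 1.4987 bits.
RT = a + bH = 205 + 55·1.4987 = 287.43 ms.

287 ms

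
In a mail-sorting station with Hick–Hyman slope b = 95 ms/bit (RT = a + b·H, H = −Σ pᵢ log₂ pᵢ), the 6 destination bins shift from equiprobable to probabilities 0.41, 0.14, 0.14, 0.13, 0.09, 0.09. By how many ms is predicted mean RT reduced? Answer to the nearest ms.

The RT saving is b·ΔH. Equiprobable H₀ = log₂(6) = 2.5850 bits; with the given probabilities H = 2.3296 bits.
b·(H₀ − H) = 95 × (2.5850 − 2.3296) = 24.26 ms.

24 ms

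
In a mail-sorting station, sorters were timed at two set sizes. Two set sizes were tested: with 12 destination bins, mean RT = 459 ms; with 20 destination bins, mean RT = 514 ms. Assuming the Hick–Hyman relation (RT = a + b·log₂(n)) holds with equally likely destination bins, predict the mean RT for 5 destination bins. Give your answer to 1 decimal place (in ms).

Fit slope and intercept:
  b = (514 − 459) / (log₂ 20 − log₂ 12) = 55 / (4.3219 − 3.5850) = 74.630 ms/bit
  a = 459 − 74.630 × 3.5850 = 191.453 ms
Then RT(5) = 191.453 + 74.630 × log₂ 5 = 191.453 + 74.630 × 2.3219 ≈ 364.739 ms.

364.7 ms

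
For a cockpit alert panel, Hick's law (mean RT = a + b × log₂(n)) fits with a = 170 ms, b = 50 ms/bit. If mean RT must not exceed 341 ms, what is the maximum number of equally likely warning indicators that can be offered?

Set 170 + 50·log₂ n ≤ 341 → log₂ n ≤ (341 − 170)/50 = 3.4200.
So n ≤ 2^3.4200 = 10.703; the largest integer n is 10.

10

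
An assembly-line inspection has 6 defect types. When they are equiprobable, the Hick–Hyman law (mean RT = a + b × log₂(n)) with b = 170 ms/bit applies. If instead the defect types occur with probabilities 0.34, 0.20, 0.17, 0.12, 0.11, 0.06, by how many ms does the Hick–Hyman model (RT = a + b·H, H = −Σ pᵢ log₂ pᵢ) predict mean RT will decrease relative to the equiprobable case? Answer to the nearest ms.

33 ms

The RT saving is b·ΔH. Equiprobable H₀ = log₂(6) = 2.5850 bits; with the given probabilities H = 2.3890 bits.
b·(H₀ − H) = 170 × (2.5850 − 2.3890) = 33.31 ms.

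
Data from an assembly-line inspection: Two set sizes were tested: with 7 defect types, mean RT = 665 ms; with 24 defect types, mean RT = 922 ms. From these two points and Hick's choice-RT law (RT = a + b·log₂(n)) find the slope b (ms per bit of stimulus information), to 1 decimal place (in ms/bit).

144.6 ms/bit

Slope: b = (922 − 665) / (log₂ 24 − log₂ 7) = 257/1.7776 = 144.576 ms/bit.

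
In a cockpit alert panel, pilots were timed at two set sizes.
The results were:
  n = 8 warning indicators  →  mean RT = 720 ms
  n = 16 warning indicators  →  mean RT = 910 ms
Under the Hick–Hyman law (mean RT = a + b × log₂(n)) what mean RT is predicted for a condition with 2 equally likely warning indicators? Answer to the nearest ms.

340 ms

Fit slope and intercept:
  b = (910 − 720) / (log₂ 16 − log₂ 8) = 190 / (4 − 3) = 190 ms/bit
  a = 720 − 190 × 3 = 150 ms
Then RT(2) = 150 + 190 × log₂ 2 = 150 + 190 × 1 ≈ 340.000 ms.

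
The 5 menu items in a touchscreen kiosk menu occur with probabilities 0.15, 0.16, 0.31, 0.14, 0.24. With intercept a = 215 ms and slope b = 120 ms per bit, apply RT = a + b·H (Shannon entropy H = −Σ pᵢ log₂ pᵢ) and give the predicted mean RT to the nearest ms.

H = 0.15·log₂(1/0.15) + 0.16·log₂(1/0.16) + 0.31·log₂(1/0.31) + 0.14·log₂(1/0.14) + 0.24·log₂(1/0.24) = 2.2486 bits.
RT = 215 + 120 × 2.2486 = 484.83 ms.

485 ms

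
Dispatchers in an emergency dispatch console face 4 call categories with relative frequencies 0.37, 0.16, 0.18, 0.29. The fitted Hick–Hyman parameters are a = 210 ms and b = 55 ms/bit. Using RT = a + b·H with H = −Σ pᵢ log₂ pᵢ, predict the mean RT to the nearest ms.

H = 0.37·log₂(1/0.37) + 0.16·log₂(1/0.16) + 0.18·log₂(1/0.18) + 0.29·log₂(1/0.29) = 1.9170 bits.
RT = 210 + 55 × 1.9170 = 315.43 ms.

315 ms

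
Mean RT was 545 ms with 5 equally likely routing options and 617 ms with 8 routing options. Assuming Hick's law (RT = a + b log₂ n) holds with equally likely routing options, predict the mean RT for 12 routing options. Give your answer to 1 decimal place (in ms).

RT is linear in log₂ n, so two points fix the line:
  b = (617 − 545) / (log₂ 8 − log₂ 5) = 72 / (3 − 2.3219) = 106.183 ms/bit
  a = 545 − 106.183 × 2.3219 = 298.450 ms
Then RT(12) = 298.450 + 106.183 × log₂ 12 = 298.450 + 106.183 × 3.5850 ≈ 679.113 ms.

679.1 ms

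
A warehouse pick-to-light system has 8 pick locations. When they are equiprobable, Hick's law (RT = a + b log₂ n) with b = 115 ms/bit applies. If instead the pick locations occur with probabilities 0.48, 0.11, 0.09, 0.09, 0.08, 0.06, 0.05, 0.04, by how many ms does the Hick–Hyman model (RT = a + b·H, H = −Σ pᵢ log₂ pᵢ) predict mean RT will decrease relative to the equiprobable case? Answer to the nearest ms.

67 ms

The RT saving is b·ΔH. Equiprobable H₀ = log₂(8) = 3.0000 bits; with the given probabilities H = 2.4208 bits.
b·(H₀ − H) = 115 × (3.0000 − 2.4208) = 66.61 ms.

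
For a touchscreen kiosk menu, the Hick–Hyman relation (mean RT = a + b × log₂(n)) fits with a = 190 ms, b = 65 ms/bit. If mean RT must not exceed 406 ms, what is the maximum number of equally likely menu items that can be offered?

10

Information budget: (406 − 190)/65 = 3.3231 bits, so n ≤ 2^3.3231 = 10.008 → at most 10.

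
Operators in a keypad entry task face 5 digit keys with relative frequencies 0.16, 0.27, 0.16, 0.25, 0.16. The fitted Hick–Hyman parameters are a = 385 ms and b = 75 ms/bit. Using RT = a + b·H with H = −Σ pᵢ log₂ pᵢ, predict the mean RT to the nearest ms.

Entropy contributions −pᵢ log₂ pᵢ: 0.4230, 0.5100, 0.4230, 0.5000, 0.4230; sum H = 2.2791 bits.
RT = a + bH = 385 + 75·2.2791 = 555.93 ms.

556 ms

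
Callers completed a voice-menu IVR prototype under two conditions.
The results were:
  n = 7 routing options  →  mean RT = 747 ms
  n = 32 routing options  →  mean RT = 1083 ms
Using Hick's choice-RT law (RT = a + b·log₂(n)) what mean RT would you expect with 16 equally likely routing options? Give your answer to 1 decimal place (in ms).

929.8 ms

Solve the two-equation system in a and b:
  b = (1083 − 747) / (log₂ 32 − log₂ 7) = 336 / (5 − 2.8074) = 153.240 ms/bit
  a = 747 − 153.240 × 2.8074 = 316.802 ms
Then RT(16) = 316.802 + 153.240 × log₂ 16 = 316.802 + 153.240 × 4 ≈ 929.760 ms.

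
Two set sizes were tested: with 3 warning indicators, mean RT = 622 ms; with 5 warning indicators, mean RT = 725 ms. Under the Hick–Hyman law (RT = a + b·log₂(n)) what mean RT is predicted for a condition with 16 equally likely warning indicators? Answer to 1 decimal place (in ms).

959.5 ms

RT is linear in log₂ n, so two points fix the line:
  b = (725 − 622) / (log₂ 5 − log₂ 3) = 103 / (2.3219 − 1.5850) = 139.762 ms/bit
  a = 622 − 139.762 × 1.5850 = 400.482 ms
Then RT(16) = 400.482 + 139.762 × log₂ 16 = 400.482 + 139.762 × 4 ≈ 959.531 ms.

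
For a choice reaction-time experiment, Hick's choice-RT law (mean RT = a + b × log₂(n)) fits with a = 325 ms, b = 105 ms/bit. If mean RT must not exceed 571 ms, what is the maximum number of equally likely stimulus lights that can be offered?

5

105·log₂ n ≤ 571 − 325 = 246, giving log₂ n ≤ 2.3429 and n ≤ 5.073. The largest whole number is 5.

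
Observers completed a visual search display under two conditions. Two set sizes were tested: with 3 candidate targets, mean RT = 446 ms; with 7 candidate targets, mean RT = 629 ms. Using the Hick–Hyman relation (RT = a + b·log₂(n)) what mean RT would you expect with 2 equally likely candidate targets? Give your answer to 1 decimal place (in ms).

358.4 ms

Fit slope and intercept:
  b = (629 − 446) / (log₂ 7 − log₂ 3) = 183 / (2.8074 − 1.5850) = 149.706 ms/bit
  a = 446 − 149.706 × 1.5850 = 208.721 ms
Then RT(2) = 208.721 + 149.706 × log₂ 2 = 208.721 + 149.706 × 1 ≈ 358.427 ms.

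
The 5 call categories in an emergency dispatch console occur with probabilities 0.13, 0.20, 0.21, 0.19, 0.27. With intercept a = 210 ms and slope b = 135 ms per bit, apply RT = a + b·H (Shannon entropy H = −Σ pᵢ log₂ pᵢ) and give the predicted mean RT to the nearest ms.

H = 0.13·log₂(1/0.13) + 0.20·log₂(1/0.20) + 0.21·log₂(1/0.21) + 0.19·log₂(1/0.19) + 0.27·log₂(1/0.27) = 2.2851 bits.
RT = 210 + 135 × 2.2851 = 518.49 ms.

518 ms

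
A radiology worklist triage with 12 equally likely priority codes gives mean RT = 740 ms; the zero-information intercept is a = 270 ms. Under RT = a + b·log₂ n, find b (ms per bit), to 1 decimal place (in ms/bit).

131.1 ms/bit

log₂(12) = 3.5850 bits.
b = (RT − a)/log₂ n = (740 − 270) / 3.5850 = 131.103 ms/bit.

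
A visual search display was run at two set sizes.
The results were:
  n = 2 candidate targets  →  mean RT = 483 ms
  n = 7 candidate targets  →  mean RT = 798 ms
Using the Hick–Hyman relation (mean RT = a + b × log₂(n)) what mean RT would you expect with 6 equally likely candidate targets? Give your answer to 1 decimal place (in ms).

759.2 ms

With log₂ n on the abscissa the relation is linear; from the two conditions:
  b = (798 − 483) / (log₂ 7 − log₂ 2) = 315 / (2.8074 − 1) = 174.288 ms/bit
  a = 483 − 174.288 × 1 = 308.712 ms
Then RT(6) = 308.712 + 174.288 × log₂ 6 = 308.712 + 174.288 × 2.5850 ≈ 759.240 ms.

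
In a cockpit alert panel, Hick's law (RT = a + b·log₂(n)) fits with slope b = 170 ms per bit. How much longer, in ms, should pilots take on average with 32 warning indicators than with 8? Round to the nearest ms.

340 ms

Only the slope matters, since a is common to both: ΔRT = b·log₂(n₂/n₁).
log₂(32) − log₂(8) = log₂(32/8) = log₂(4) = 2.
ΔRT = 170 × 2.0000 = 340.000 ms.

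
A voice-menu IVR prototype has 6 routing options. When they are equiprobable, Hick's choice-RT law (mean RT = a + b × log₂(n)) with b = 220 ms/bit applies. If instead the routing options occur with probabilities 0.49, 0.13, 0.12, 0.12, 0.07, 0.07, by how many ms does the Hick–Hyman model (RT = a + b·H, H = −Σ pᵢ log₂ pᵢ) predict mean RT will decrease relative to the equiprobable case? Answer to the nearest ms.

The RT saving is b·ΔH. Equiprobable H₀ = log₂(6) = 2.5850 bits; with the given probabilities H = 2.1582 bits.
b·(H₀ − H) = 220 × (2.5850 − 2.1582) = 93.89 ms.

94 ms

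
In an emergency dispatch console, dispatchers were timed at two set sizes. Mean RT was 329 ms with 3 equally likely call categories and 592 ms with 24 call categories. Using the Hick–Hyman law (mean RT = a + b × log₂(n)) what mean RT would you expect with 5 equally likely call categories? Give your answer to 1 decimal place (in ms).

Solve the two-equation system in a and b:
  b = (592 − 329) / (log₂ 24 − log₂ 3) = 263 / (4.5850 − 1.5850) = 87.667 ms/bit
  a = 329 − 87.667 × 1.5850 = 190.052 ms
Then RT(5) = 190.052 + 87.667 × log₂ 5 = 190.052 + 87.667 × 2.3219 ≈ 393.607 ms.

393.6 ms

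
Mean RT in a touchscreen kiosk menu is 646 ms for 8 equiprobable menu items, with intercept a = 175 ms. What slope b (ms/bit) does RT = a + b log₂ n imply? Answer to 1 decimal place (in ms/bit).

157.0 ms/bit

log₂(8) = 3 bits.
b = (RT − a)/log₂ n = (646 − 175) / 3 = 157.000 ms/bit.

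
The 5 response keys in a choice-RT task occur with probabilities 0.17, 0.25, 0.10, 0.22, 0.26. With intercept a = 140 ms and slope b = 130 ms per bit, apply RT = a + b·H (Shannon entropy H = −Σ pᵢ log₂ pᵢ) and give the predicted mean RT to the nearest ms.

H = 0.17·log₂(1/0.17) + 0.25·log₂(1/0.25) + 0.10·log₂(1/0.10) + 0.22·log₂(1/0.22) + 0.26·log₂(1/0.26) = 2.2526 bits.
RT = 140 + 130 × 2.2526 = 432.84 ms.

433 ms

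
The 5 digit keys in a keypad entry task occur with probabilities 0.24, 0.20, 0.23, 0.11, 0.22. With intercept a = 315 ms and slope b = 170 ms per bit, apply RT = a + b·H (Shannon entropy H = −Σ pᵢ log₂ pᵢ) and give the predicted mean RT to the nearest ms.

Entropy contributions −pᵢ log₂ pᵢ: 0.4941, 0.4644, 0.4877, 0.3503, 0.4806; sum H = 2.2770 bits.
RT = a + bH = 315 + 170·2.2770 = 702.10 ms.

702 ms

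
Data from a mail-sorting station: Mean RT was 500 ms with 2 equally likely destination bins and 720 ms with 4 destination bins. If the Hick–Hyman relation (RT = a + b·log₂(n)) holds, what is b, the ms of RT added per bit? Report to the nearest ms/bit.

220 ms/bit

The slope on a log₂ axis is (720 − 500) / (2 − 1) = 220 ms/bit.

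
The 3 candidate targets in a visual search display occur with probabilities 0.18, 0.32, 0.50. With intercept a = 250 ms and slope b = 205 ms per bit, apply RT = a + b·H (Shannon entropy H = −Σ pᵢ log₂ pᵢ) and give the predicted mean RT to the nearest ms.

H = 0.18·log₂(1/0.18) + 0.32·log₂(1/0.32) + 0.50·log₂(1/0.50) = 1.4713 bits.
RT = 250 + 205 × 1.4713 = 551.63 ms.

552 ms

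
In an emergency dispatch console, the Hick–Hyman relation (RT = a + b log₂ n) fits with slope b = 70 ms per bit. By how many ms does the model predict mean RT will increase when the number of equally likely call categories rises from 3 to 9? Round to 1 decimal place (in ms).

110.9 ms

The intercept a cancels: ΔRT = b·(log₂ n₂ − log₂ n₁) = b·log₂(n₂/n₁).
log₂(9) − log₂(3) = 3.1699 − 1.5850 = 1.5850.
ΔRT = 70 × 1.5850 = 110.947 ms.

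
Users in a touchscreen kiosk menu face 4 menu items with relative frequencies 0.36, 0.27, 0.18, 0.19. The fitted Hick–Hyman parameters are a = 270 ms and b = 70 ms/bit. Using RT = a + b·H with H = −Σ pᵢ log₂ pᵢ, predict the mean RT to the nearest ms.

H = 0.36·log₂(1/0.36) + 0.27·log₂(1/0.27) + 0.18·log₂(1/0.18) + 0.19·log₂(1/0.19) = 1.9412 bits.
RT = 270 + 70 × 1.9412 = 405.88 ms.

406 ms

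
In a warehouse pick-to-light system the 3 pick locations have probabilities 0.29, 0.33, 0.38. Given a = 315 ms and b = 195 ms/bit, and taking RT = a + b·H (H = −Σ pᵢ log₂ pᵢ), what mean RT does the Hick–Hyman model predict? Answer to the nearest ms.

622 ms

H = 0.29·log₂(1/0.29) + 0.33·log₂(1/0.33) + 0.38·log₂(1/0.38) = 1.5762 bits.
RT = 315 + 195 × 1.5762 = 622.35 ms.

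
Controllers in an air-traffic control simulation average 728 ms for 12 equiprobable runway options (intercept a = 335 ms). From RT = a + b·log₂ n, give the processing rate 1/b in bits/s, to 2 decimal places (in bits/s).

Choice component = 728 − 335 = 393 ms over log₂(12) = 3.5850 bits.
b = 393 / 3.5850 = 109.625 ms/bit, so 1/b = 9.122 bits/s.

9.12 bits/s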